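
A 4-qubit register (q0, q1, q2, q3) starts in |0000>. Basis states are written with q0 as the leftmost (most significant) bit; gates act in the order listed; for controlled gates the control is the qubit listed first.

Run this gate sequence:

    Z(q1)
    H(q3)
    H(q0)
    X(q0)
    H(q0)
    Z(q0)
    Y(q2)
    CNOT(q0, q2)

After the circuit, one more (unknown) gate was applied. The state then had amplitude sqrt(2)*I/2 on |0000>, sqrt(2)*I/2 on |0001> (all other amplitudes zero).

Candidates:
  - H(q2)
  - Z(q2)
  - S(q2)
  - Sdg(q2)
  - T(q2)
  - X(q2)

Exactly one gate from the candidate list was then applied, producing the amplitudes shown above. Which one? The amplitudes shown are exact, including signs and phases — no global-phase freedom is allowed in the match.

The applied gate was X(q2). Key observation: the block from step 3 through step 6 cancels to the identity and can be dropped.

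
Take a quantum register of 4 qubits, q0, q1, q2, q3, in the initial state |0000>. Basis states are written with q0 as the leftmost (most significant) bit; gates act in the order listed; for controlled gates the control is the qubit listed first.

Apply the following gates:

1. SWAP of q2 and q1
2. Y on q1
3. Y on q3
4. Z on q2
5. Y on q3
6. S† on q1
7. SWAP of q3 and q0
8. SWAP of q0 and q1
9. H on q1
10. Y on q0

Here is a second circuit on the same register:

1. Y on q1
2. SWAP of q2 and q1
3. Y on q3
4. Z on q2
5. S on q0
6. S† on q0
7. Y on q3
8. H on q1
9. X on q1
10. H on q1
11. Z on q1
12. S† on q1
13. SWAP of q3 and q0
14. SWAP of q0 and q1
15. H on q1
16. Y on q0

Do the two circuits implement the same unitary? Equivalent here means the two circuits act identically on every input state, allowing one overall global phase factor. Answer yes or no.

No — the two circuits implement different unitaries, even allowing a global phase.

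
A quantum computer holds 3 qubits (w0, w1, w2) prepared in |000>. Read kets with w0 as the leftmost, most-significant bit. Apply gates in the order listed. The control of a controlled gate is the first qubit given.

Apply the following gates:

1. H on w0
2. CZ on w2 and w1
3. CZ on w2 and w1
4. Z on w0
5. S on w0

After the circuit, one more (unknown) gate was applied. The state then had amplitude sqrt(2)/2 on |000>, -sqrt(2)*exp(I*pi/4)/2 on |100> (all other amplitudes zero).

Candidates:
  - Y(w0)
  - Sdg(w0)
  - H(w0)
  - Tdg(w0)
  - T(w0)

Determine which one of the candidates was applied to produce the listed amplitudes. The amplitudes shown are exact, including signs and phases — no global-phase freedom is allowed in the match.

The applied gate was Tdg(w0). Key observation: steps 2-3 multiply out to the identity, so the circuit reduces to the remaining gates.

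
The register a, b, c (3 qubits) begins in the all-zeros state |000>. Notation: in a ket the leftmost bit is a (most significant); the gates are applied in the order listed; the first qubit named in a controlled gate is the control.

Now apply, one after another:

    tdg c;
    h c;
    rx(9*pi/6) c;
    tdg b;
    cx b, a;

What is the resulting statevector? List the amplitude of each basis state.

The final amplitudes are -1/2 - I/2 on |000>, -1/2 - I/2 on |001>, and 0 on every other basis state.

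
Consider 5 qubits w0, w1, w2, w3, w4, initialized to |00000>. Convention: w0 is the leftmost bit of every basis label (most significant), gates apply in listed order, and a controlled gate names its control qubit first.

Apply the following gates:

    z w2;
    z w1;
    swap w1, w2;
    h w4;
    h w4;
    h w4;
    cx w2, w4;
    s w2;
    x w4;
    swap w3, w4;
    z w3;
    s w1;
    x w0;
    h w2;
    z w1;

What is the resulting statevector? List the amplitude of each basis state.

After the circuit, the state carries amplitude 1/2 on |10000>, -1/2 on |10010>, 1/2 on |10100>, -1/2 on |10110>, and 0 on every other basis state. Key observation: steps 5-6 multiply out to the identity, so the circuit reduces to the remaining gates.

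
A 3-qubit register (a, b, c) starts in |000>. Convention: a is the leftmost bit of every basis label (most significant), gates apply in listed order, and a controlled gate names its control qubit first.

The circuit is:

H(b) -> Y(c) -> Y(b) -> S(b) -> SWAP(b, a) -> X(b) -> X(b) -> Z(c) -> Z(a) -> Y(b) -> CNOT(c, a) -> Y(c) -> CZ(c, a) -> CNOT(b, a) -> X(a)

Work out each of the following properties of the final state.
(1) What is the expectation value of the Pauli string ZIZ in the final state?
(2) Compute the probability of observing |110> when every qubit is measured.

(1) The expectation value of ZIZ is 0.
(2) The probability of measuring |110> is 1/2.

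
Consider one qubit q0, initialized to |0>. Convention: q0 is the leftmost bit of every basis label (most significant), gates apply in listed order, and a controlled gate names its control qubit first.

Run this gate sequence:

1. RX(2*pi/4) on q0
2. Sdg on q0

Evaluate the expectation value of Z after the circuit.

In the final state, Z has expectation 0.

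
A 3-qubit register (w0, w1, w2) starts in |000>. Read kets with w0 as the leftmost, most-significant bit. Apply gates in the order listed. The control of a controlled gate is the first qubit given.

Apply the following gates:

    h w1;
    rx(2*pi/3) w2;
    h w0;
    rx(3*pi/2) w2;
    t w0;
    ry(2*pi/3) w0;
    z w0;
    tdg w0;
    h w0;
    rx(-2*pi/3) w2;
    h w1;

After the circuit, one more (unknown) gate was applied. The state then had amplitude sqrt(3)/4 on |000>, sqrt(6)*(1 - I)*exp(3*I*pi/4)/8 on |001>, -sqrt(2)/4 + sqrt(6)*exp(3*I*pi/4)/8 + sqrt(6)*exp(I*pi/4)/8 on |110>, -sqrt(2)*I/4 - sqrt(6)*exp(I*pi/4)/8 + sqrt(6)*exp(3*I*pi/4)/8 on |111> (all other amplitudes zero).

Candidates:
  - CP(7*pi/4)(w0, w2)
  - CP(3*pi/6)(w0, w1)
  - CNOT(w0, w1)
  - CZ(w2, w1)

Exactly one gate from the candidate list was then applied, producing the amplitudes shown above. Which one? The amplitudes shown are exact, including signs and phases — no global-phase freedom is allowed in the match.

The unique candidate consistent with the amplitudes is CNOT(w0, w1).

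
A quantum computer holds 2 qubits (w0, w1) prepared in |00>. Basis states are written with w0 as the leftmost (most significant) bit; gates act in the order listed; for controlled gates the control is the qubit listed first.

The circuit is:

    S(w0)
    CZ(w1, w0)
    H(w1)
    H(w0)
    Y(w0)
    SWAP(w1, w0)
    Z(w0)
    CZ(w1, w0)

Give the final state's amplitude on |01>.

The amplitude on |01> is I/2.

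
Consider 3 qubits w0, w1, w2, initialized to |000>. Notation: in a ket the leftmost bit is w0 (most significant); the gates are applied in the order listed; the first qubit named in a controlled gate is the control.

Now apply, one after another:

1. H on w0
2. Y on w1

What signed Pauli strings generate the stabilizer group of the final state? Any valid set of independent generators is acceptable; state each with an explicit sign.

The final state is stabilized by the group generated by +XII, -IZI, +IIZ; other independent generating sets are equally valid.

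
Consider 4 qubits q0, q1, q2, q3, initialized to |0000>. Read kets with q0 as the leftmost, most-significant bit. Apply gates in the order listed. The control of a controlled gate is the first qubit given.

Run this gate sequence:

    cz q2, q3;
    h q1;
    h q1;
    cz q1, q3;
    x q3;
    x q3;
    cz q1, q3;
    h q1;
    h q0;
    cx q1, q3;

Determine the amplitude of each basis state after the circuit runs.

The resulting statevector has amplitude 1/2 on |0000>, 1/2 on |0101>, 1/2 on |1000>, 1/2 on |1101>, and 0 on every other basis state.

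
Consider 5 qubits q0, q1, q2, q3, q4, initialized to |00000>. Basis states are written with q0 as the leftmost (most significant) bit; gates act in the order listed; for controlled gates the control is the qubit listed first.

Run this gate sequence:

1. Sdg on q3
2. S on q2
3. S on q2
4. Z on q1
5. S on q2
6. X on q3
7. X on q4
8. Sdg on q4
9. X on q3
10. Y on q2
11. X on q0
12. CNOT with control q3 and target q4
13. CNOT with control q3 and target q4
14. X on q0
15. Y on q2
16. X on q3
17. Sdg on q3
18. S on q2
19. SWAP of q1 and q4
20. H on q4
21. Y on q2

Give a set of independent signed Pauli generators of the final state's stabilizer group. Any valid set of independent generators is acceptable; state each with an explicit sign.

The final state is stabilized by the group generated by +IIIIX, +ZIIII, -IZIII, -IIZII, -IIIZI; other independent generating sets are equally valid. Key observation: steps 9-16 multiply out to the identity, so the circuit reduces to the remaining gates.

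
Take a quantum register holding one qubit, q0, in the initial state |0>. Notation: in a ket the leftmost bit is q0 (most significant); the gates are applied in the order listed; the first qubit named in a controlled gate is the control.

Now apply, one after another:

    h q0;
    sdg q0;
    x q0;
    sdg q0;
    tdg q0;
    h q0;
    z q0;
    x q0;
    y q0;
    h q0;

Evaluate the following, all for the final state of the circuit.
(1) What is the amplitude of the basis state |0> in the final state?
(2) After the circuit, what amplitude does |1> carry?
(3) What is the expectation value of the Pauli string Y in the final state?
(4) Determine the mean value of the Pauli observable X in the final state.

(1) The final state's coefficient on |0> equals -sqrt(2)/2.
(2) |1> carries amplitude sqrt(2)*exp(3*I*pi/4)/2 in the final state.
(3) In the final state, Y has expectation -sqrt(2)/2.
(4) The observable X averages to sqrt(2)/2.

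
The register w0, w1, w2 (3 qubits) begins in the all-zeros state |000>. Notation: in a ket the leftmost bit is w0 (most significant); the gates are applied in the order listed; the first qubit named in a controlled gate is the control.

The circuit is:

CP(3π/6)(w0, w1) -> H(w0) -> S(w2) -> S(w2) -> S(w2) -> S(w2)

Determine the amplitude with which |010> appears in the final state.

The final state's coefficient on |010> equals 0. Key observation: the block from step 3 through step 6 cancels to the identity and can be dropped.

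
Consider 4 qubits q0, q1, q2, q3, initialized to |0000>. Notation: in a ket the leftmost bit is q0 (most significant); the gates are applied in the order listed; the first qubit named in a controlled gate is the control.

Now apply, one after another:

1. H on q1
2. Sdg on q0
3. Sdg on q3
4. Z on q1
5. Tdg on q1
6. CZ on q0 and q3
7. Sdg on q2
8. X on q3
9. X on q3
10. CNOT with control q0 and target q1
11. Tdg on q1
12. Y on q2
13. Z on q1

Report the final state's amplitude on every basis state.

After the circuit, the state carries amplitude sqrt(2)*I/2 on |0010>, sqrt(2)/2 on |0110>, and 0 on every other basis state.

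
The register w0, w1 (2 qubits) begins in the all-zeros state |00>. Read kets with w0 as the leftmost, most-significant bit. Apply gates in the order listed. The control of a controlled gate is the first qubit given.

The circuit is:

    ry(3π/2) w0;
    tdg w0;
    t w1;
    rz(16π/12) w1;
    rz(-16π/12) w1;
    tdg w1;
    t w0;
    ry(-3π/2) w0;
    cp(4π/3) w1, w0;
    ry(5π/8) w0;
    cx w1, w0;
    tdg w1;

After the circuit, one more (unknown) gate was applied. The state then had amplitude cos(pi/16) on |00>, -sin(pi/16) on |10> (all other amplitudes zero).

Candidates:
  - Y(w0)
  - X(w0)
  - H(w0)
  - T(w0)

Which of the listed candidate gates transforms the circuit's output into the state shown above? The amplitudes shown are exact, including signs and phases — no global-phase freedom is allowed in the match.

It was H(w0) that produced the state shown. Key observation: steps 1-8 multiply out to the identity, so the circuit reduces to the remaining gates.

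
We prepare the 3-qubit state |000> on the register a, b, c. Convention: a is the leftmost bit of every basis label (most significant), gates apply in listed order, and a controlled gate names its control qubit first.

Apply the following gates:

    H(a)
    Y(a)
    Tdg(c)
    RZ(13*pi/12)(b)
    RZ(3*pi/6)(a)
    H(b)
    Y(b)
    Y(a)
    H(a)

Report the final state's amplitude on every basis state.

The resulting statevector has amplitude sqrt(2)*(-1 + I)*exp(5*I*pi/24)/4 on |000>, 0 on |001>, sqrt(2)*(1 - I)*exp(5*I*pi/24)/4 on |010>, 0 on |011>, sqrt(2)*(-1 - I)*exp(5*I*pi/24)/4 on |100>, 0 on |101>, sqrt(2)*(1 + I)*exp(5*I*pi/24)/4 on |110>, 0 on |111>.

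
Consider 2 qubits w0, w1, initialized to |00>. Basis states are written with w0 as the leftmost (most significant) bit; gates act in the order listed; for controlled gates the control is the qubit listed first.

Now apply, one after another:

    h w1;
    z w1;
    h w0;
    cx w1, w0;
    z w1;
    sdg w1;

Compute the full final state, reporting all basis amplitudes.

After the circuit, the state carries amplitude 1/2 on |00>, -I/2 on |01>, 1/2 on |10>, -I/2 on |11>.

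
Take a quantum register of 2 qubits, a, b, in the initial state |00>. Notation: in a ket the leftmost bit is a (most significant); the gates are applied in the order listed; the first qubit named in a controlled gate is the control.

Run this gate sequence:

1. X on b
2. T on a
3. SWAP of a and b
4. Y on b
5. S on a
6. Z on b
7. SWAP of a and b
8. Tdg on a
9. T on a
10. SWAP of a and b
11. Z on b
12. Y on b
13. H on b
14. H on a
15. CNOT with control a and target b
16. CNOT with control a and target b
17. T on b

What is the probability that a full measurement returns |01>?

A full measurement returns |01> with probability 1/4.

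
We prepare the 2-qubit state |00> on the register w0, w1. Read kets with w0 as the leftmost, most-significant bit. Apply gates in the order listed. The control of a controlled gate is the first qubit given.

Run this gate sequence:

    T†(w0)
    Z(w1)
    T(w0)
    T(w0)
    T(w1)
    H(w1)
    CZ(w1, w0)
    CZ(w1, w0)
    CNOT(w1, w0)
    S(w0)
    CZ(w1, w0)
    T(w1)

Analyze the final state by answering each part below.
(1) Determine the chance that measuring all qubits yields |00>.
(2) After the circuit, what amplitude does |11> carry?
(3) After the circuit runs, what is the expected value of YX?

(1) A full measurement returns |00> with probability 1/2.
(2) |11> carries amplitude -sqrt(2)*exp(3*I*pi/4)/2 in the final state.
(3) The observable YX averages to -sqrt(2)/2.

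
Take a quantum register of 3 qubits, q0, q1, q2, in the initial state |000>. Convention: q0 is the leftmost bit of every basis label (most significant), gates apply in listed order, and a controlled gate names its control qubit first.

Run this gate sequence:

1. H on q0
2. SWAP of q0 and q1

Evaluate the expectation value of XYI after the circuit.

The expectation value of XYI is 0.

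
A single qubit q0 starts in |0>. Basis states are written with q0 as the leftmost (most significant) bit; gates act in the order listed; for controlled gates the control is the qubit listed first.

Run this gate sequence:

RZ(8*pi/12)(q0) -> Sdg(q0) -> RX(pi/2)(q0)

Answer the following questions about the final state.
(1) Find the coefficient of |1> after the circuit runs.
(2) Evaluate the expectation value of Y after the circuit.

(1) |1> carries amplitude -sqrt(2)*exp(I*pi/6)/2 in the final state.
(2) The observable Y averages to -1.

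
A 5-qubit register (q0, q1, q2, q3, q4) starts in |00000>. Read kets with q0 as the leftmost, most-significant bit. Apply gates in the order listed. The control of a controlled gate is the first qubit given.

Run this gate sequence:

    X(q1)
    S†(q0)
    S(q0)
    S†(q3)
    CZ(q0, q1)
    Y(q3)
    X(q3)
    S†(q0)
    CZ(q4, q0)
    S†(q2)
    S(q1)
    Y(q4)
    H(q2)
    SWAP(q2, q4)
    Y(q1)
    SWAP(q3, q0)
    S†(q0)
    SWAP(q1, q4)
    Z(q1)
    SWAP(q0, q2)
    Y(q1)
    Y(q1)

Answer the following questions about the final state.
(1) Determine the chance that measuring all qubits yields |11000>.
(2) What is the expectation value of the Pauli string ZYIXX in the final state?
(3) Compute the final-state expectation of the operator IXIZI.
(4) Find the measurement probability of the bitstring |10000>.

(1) The probability of measuring |11000> is 1/2.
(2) The expectation value of ZYIXX is 0.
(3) The expectation value of IXIZI is -1.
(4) Outcome |10000> occurs with probability 1/2.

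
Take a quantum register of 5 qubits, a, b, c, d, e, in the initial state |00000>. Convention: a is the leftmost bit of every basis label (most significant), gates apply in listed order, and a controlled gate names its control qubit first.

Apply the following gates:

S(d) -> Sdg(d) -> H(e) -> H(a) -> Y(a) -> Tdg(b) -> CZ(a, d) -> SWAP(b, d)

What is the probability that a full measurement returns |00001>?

A full measurement returns |00001> with probability 1/4.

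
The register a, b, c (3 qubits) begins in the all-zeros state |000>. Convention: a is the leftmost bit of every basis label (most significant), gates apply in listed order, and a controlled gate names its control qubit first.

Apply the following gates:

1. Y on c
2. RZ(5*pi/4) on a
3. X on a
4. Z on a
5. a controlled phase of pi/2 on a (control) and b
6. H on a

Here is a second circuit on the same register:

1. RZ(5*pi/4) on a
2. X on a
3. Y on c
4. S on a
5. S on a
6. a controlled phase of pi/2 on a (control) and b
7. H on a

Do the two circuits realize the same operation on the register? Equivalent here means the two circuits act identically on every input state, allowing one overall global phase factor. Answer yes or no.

Yes, they are equivalent — the unitaries differ by at most a global phase.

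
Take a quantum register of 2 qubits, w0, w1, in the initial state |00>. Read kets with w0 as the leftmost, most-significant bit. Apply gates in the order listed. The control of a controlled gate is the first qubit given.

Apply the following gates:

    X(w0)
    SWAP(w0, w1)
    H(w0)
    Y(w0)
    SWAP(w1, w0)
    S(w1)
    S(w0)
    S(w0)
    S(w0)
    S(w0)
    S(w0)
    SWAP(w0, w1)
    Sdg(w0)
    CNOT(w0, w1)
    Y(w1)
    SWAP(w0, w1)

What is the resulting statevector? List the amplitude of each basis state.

The final amplitudes are -sqrt(2)*I/2 on |00>, 0 on |01>, 0 on |10>, -sqrt(2)*I/2 on |11>. Key observation: steps 8-11 multiply out to the identity, so the circuit reduces to the remaining gates.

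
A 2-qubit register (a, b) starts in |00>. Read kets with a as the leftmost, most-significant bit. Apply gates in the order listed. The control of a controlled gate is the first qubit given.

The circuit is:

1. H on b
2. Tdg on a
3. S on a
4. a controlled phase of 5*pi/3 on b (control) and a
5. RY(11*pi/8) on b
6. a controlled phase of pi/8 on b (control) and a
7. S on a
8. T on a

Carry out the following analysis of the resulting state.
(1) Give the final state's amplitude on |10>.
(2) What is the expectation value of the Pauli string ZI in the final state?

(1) |10> carries amplitude 0 in the final state.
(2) The expectation value of ZI is 1.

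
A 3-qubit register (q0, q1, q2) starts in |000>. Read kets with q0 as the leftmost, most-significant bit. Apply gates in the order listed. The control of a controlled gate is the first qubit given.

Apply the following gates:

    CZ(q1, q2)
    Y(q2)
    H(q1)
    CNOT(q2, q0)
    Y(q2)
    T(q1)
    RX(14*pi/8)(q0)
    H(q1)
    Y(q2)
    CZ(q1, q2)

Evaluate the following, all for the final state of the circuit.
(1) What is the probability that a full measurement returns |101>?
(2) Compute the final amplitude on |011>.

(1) Outcome |101> occurs with probability sqrt(2)/4 + 3/8.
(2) The amplitude on |011> is (-1 + exp(I*pi/4))*sqrt(2 - sqrt(2))/4.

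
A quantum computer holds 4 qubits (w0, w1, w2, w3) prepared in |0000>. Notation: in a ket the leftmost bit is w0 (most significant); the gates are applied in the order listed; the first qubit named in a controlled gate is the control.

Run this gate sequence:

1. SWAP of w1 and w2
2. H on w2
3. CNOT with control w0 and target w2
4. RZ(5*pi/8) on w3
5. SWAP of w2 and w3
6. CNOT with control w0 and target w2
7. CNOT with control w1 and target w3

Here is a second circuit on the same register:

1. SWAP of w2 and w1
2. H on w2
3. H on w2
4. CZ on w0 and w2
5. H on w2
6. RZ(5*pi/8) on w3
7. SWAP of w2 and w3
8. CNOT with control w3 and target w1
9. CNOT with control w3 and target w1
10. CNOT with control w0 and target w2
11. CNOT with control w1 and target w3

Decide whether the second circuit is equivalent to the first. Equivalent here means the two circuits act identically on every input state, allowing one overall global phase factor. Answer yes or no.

Yes — the two circuits implement the same unitary up to a global phase.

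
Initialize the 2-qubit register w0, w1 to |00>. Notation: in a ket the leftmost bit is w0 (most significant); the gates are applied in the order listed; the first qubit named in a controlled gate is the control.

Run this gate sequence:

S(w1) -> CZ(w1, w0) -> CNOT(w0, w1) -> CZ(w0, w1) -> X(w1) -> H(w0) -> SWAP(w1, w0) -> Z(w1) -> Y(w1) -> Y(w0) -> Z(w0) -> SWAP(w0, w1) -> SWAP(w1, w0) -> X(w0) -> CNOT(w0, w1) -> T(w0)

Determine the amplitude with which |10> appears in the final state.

The final state's coefficient on |10> equals sqrt(2)*exp(I*pi/4)/2.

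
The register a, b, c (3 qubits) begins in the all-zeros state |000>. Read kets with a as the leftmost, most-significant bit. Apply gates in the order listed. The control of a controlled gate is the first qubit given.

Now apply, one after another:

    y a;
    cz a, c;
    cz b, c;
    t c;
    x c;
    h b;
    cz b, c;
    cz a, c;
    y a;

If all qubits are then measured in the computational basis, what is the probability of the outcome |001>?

A full measurement returns |001> with probability 1/2.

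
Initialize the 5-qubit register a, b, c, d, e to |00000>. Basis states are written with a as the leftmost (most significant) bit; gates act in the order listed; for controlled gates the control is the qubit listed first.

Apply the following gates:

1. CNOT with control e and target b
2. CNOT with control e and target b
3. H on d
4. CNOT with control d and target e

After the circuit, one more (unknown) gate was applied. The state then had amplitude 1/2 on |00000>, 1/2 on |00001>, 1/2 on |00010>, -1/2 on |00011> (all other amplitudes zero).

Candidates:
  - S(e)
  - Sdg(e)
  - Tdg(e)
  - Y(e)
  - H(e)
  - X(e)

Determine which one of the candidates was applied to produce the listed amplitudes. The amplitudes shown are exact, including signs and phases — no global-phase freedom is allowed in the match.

The applied gate was H(e). Key observation: gates 1-2 undo each other exactly, leaving only the rest of the circuit to track.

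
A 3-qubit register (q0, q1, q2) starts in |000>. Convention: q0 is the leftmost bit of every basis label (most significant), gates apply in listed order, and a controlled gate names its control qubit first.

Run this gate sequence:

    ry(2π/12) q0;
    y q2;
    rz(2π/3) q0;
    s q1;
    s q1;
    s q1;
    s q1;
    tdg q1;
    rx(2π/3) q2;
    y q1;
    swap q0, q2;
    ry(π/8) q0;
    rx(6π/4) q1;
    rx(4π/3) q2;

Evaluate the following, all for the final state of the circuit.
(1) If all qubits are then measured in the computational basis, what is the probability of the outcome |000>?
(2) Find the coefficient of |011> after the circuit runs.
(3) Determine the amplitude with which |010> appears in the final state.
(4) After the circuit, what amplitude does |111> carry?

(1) A full measurement returns |000> with probability -sqrt(3)/32 - sqrt(3*sqrt(2) + 6)/128 + 5*sqrt(sqrt(2) + 2)/256 + 5/64. Key observation: gates 4-7 undo each other exactly, leaving only the rest of the circuit to track.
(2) |011> carries amplitude -sqrt(3)*I*exp(I*pi/3)*cos(pi/16)/16 - exp(I*pi/3)*sin(pi/16)/16 + sqrt(3)*I*exp(-I*pi/3)*sin(pi/16)/16 + sqrt(3)*exp(I*pi/3)*sin(pi/16)/16 + 3*I*exp(-I*pi/3)*sin(pi/16)/16 + 3*I*exp(I*pi/3)*cos(pi/16)/16 - 3*exp(-I*pi/3)*cos(pi/16)/16 - 3*sqrt(3)*exp(-I*pi/3)*cos(pi/16)/16 in the final state.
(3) The amplitude on |010> is -3*sqrt(3)*exp(I*pi/3)*cos(pi/16)/16 + sqrt(3)*exp(-I*pi/3)*sin(pi/16)/16 + exp(-I*pi/3)*sin(pi/16)/16 - sqrt(3)*I*exp(I*pi/3)*sin(pi/16)/16 + 3*I*exp(I*pi/3)*sin(pi/16)/16 + sqrt(3)*I*exp(-I*pi/3)*cos(pi/16)/16 + 3*I*exp(-I*pi/3)*cos(pi/16)/16 + 3*exp(I*pi/3)*cos(pi/16)/16.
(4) The final state's coefficient on |111> equals -3*I*exp(-I*pi/3)*cos(pi/16)/16 - sqrt(3)*exp(I*pi/3)*cos(pi/16)/16 - sqrt(3)*I*exp(-I*pi/3)*cos(pi/16)/16 - sqrt(3)*I*exp(I*pi/3)*sin(pi/16)/16 + 3*I*exp(I*pi/3)*sin(pi/16)/16 - 3*exp(-I*pi/3)*sin(pi/16)/16 + exp(I*pi/3)*cos(pi/16)/16 - 3*sqrt(3)*exp(-I*pi/3)*sin(pi/16)/16.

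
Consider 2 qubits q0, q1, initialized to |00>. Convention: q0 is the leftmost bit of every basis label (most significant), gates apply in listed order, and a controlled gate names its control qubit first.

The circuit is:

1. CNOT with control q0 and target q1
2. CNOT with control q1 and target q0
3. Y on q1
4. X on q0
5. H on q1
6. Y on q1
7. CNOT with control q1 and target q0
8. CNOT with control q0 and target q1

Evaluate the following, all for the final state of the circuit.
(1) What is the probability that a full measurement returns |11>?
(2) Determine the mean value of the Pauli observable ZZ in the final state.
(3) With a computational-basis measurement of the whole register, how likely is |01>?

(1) A full measurement returns |11> with probability 1/2.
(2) The expectation value of ZZ is 0.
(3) Outcome |01> occurs with probability 1/2.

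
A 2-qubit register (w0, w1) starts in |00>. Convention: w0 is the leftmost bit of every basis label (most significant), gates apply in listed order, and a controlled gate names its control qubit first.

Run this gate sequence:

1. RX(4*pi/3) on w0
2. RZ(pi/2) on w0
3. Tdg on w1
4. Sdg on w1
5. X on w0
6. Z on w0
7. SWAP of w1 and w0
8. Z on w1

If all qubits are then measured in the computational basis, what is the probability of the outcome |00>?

Outcome |00> occurs with probability 3/4.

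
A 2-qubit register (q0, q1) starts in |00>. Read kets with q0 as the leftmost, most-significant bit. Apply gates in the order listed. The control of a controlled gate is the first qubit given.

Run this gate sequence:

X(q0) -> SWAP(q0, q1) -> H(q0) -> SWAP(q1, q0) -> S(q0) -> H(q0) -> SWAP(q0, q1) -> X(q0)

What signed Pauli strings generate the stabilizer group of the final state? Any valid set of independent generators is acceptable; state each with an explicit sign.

One valid set of independent stabilizer generators is +XI, -IX (any independent generating set of the same group is equally correct).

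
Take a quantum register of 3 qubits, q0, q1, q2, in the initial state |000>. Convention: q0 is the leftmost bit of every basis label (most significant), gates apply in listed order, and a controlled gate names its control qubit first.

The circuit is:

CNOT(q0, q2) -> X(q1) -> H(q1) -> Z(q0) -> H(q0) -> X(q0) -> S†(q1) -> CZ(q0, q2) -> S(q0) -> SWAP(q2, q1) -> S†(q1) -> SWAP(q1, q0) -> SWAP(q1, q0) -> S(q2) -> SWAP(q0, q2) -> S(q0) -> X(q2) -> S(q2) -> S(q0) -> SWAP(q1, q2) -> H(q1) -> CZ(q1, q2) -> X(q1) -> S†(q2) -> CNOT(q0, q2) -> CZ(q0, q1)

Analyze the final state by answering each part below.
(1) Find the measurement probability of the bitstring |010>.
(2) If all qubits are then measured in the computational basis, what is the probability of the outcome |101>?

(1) Outcome |010> occurs with probability 1/2. Key observation: gates 12-13 undo each other exactly, leaving only the rest of the circuit to track.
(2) The probability of measuring |101> is 0.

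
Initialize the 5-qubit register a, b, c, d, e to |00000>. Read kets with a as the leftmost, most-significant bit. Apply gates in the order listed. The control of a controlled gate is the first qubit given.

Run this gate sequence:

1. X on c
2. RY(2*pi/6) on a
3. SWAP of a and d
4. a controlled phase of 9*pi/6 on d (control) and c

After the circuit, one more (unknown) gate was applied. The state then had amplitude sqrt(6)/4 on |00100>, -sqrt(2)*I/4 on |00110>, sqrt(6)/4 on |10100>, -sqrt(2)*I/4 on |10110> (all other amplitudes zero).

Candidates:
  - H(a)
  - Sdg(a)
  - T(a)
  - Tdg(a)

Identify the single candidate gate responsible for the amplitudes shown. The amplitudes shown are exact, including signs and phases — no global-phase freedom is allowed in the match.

It was H(a) that produced the state shown.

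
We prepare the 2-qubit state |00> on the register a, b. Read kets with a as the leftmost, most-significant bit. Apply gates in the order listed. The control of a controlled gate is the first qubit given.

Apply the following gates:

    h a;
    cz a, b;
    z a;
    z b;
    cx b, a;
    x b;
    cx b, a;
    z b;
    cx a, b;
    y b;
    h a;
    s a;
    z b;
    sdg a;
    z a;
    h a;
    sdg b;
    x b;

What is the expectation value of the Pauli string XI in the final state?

In the final state, XI has expectation 0.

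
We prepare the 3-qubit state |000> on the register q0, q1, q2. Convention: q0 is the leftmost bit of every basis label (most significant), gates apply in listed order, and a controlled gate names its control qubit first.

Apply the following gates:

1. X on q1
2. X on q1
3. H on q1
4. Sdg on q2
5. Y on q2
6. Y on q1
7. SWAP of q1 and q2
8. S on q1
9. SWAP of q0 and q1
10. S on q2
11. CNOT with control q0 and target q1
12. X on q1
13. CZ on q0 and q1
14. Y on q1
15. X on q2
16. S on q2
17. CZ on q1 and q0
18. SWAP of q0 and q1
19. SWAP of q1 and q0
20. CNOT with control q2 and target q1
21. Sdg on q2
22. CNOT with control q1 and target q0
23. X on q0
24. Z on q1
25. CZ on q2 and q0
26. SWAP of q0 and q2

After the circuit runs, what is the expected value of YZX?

The expectation value of YZX is 0.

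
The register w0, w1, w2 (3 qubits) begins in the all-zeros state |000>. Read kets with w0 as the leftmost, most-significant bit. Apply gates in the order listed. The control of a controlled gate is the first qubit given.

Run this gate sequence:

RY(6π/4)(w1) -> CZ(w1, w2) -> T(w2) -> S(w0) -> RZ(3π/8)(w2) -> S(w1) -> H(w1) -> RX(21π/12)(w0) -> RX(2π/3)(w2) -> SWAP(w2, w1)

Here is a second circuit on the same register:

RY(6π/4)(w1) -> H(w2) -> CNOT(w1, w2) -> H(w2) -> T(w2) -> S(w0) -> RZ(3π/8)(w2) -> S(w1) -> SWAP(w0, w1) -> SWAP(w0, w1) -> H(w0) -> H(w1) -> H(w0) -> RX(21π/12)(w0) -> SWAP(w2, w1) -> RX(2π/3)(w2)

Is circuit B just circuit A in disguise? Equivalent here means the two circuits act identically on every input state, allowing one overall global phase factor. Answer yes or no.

No — the two circuits implement different unitaries, even allowing a global phase.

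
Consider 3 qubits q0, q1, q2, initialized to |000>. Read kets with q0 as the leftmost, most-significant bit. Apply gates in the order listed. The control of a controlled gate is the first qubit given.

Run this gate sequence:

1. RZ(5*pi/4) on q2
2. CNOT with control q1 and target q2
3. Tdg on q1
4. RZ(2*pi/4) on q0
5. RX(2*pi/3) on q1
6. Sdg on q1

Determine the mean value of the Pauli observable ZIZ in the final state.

The expectation value of ZIZ is 1.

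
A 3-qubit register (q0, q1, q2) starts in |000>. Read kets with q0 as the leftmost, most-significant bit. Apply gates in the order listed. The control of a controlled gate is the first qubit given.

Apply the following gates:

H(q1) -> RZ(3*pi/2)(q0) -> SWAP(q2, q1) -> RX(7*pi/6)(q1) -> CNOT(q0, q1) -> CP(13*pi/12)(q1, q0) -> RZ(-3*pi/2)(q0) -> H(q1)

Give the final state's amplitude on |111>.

|111> carries amplitude 0 in the final state.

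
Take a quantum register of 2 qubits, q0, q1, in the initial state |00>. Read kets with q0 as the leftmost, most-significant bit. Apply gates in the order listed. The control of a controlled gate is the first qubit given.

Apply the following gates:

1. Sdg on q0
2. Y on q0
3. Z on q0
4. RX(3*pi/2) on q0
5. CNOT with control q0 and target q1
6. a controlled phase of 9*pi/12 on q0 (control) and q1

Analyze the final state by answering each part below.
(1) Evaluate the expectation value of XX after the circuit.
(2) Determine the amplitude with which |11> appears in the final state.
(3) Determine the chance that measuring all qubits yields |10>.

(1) In the final state, XX has expectation sqrt(2)/2.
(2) The amplitude on |11> is -sqrt(2)*exp(I*pi/4)/2.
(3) A full measurement returns |10> with probability 0.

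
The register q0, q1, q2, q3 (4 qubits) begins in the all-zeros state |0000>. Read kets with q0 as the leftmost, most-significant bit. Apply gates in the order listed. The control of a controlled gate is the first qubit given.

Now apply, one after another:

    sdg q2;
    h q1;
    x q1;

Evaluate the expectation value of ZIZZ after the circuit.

The expectation value of ZIZZ is 1.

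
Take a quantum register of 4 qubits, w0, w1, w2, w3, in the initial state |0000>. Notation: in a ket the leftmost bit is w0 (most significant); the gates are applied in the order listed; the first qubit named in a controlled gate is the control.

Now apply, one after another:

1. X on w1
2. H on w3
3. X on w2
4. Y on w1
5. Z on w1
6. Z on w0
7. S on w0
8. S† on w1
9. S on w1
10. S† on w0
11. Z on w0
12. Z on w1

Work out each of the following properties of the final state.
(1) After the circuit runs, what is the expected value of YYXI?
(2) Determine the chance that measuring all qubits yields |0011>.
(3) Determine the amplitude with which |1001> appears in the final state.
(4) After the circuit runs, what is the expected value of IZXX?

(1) The observable YYXI averages to 0. Key observation: gates 5-12 undo each other exactly, leaving only the rest of the circuit to track.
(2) A full measurement returns |0011> with probability 1/2.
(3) The amplitude on |1001> is 0.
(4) The observable IZXX averages to 0.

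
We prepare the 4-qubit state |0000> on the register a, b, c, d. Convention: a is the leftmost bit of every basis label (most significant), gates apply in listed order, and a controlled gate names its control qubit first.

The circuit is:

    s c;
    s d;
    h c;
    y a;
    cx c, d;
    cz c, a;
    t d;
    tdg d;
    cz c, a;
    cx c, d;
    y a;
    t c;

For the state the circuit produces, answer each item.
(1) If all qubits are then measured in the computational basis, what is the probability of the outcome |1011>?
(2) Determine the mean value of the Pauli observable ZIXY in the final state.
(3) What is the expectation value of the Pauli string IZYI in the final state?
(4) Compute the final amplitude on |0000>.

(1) Outcome |1011> occurs with probability 0. Key observation: the block from step 4 through step 11 cancels to the identity and can be dropped.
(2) The observable ZIXY averages to 0.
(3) The expectation value of IZYI is sqrt(2)/2.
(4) The amplitude on |0000> is sqrt(2)/2.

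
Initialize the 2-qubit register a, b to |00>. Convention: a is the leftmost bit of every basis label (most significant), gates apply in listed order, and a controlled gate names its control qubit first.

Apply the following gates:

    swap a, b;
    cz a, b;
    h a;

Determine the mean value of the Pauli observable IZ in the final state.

In the final state, IZ has expectation 1.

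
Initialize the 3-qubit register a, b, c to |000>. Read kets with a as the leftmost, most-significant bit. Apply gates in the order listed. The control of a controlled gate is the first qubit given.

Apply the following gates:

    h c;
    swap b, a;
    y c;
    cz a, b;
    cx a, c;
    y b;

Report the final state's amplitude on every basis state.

The resulting statevector has amplitude sqrt(2)/2 on |010>, -sqrt(2)/2 on |011>, and 0 on every other basis state.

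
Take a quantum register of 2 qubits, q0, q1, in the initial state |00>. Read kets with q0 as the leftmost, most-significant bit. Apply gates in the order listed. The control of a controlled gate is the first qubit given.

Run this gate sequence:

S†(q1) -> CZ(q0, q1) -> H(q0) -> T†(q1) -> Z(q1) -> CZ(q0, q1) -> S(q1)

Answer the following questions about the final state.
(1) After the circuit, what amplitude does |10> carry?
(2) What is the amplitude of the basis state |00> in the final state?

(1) |10> carries amplitude sqrt(2)/2 in the final state.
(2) The amplitude on |00> is sqrt(2)/2.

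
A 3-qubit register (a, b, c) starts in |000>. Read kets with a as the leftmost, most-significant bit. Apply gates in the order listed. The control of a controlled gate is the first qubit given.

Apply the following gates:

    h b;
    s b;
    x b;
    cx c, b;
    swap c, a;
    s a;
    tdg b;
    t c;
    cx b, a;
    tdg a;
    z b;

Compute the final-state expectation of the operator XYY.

In the final state, XYY has expectation 0.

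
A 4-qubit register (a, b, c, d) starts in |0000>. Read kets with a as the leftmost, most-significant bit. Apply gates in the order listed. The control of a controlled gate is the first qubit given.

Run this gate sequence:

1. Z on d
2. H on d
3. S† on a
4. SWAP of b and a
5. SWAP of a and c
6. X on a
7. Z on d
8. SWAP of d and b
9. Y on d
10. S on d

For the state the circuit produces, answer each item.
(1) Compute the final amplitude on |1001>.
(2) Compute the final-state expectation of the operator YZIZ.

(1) The final state's coefficient on |1001> equals -sqrt(2)/2.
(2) The observable YZIZ averages to 0.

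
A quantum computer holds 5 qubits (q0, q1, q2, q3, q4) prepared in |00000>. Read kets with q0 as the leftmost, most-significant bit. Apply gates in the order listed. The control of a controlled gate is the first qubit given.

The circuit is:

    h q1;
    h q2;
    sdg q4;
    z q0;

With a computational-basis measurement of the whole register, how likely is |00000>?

The probability of measuring |00000> is 1/4.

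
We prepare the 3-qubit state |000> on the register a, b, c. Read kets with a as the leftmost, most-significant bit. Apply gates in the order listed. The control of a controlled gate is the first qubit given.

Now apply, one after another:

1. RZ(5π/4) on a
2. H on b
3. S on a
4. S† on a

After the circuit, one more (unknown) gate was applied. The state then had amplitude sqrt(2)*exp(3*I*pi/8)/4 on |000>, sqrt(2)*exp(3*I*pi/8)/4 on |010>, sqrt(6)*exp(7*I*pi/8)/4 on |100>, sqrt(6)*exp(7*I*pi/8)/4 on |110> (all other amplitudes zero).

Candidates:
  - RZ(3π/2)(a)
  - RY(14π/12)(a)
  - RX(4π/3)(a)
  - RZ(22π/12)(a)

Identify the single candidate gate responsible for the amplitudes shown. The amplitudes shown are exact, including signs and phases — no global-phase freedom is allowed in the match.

The unique candidate consistent with the amplitudes is RX(4π/3)(a). Key observation: the block from step 3 through step 4 cancels to the identity and can be dropped.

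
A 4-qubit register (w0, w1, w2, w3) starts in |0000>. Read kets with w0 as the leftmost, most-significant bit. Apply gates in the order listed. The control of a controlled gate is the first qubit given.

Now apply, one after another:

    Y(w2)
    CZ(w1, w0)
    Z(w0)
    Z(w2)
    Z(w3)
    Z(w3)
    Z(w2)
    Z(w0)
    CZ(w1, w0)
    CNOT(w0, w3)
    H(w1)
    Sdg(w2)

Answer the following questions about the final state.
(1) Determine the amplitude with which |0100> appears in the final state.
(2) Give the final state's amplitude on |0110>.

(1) The amplitude on |0100> is 0. Key observation: the block from step 2 through step 9 cancels to the identity and can be dropped.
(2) |0110> carries amplitude sqrt(2)/2 in the final state.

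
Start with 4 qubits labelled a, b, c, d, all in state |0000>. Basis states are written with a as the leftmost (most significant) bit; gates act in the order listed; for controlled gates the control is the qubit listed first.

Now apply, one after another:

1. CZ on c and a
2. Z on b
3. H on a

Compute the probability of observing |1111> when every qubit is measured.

Outcome |1111> occurs with probability 0.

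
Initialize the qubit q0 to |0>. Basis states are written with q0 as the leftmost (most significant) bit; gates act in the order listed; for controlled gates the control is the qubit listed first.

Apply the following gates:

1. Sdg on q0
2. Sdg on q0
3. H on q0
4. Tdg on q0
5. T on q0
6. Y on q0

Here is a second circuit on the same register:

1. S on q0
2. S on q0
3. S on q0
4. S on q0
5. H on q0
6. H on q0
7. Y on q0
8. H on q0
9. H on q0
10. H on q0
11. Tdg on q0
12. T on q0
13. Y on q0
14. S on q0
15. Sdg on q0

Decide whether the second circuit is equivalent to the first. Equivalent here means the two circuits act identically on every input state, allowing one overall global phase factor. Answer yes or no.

No, they are not equivalent — no single phase factor reconciles the two unitaries.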